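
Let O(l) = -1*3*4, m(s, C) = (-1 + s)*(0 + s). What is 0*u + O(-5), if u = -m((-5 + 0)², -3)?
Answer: -12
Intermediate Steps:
m(s, C) = s*(-1 + s) (m(s, C) = (-1 + s)*s = s*(-1 + s))
O(l) = -12 (O(l) = -3*4 = -12)
u = -600 (u = -(-5 + 0)²*(-1 + (-5 + 0)²) = -(-5)²*(-1 + (-5)²) = -25*(-1 + 25) = -25*24 = -1*600 = -600)
0*u + O(-5) = 0*(-600) - 12 = 0 - 12 = -12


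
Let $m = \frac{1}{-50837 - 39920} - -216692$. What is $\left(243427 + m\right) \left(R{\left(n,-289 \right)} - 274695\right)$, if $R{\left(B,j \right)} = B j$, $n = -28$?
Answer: $- \frac{11133080030921446}{90757} \approx -1.2267 \cdot 10^{11}$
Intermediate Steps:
$m = \frac{19666315843}{90757}$ ($m = \frac{1}{-90757} + 216692 = - \frac{1}{90757} + 216692 = \frac{19666315843}{90757} \approx 2.1669 \cdot 10^{5}$)
$\left(243427 + m\right) \left(R{\left(n,-289 \right)} - 274695\right) = \left(243427 + \frac{19666315843}{90757}\right) \left(\left(-28\right) \left(-289\right) - 274695\right) = \frac{41759020082 \left(8092 - 274695\right)}{90757} = \frac{41759020082}{90757} \left(-266603\right) = - \frac{11133080030921446}{90757}$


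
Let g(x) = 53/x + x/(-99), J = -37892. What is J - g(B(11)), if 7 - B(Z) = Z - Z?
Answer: -26264354/693 ≈ -37900.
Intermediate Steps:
B(Z) = 7 (B(Z) = 7 - (Z - Z) = 7 - 1*0 = 7 + 0 = 7)
g(x) = 53/x - x/99 (g(x) = 53/x + x*(-1/99) = 53/x - x/99)
J - g(B(11)) = -37892 - (53/7 - 1/99*7) = -37892 - (53*(⅐) - 7/99) = -37892 - (53/7 - 7/99) = -37892 - 1*5198/693 = -37892 - 5198/693 = -26264354/693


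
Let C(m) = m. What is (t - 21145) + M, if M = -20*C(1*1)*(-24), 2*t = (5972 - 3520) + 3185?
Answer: -35693/2 ≈ -17847.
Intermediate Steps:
t = 5637/2 (t = ((5972 - 3520) + 3185)/2 = (2452 + 3185)/2 = (1/2)*5637 = 5637/2 ≈ 2818.5)
M = 480 (M = -20*(-24) = 480)
(t - 21145) + M = (5637/2 - 21145) + 480 = -36653/2 + 480 = -35693/2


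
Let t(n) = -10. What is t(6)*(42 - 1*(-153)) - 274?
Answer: -2224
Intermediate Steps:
t(6)*(42 - 1*(-153)) - 274 = -10*(42 - 1*(-153)) - 274 = -10*(42 + 153) - 274 = -10*195 - 274 = -1950 - 274 = -2224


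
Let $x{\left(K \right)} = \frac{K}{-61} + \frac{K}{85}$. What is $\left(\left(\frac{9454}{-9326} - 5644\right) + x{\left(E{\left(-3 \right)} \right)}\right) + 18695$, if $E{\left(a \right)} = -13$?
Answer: $\frac{315519520766}{24177655} \approx 13050.0$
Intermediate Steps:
$x{\left(K \right)} = - \frac{24 K}{5185}$ ($x{\left(K \right)} = K \left(- \frac{1}{61}\right) + K \frac{1}{85} = - \frac{K}{61} + \frac{K}{85} = - \frac{24 K}{5185}$)
$\left(\left(\frac{9454}{-9326} - 5644\right) + x{\left(E{\left(-3 \right)} \right)}\right) + 18695 = \left(\left(\frac{9454}{-9326} - 5644\right) - - \frac{312}{5185}\right) + 18695 = \left(\left(9454 \left(- \frac{1}{9326}\right) - 5644\right) + \frac{312}{5185}\right) + 18695 = \left(\left(- \frac{4727}{4663} - 5644\right) + \frac{312}{5185}\right) + 18695 = \left(- \frac{26322699}{4663} + \frac{312}{5185}\right) + 18695 = - \frac{136481739459}{24177655} + 18695 = \frac{315519520766}{24177655}$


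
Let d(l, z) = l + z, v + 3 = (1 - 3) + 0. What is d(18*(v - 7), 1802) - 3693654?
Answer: -3692068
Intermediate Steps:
v = -5 (v = -3 + ((1 - 3) + 0) = -3 + (-2 + 0) = -3 - 2 = -5)
d(18*(v - 7), 1802) - 3693654 = (18*(-5 - 7) + 1802) - 3693654 = (18*(-12) + 1802) - 3693654 = (-216 + 1802) - 3693654 = 1586 - 3693654 = -3692068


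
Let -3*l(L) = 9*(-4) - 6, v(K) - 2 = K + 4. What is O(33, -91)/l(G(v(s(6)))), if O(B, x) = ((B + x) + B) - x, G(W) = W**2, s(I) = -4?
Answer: 33/7 ≈ 4.7143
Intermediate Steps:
v(K) = 6 + K (v(K) = 2 + (K + 4) = 2 + (4 + K) = 6 + K)
O(B, x) = 2*B (O(B, x) = (x + 2*B) - x = 2*B)
l(L) = 14 (l(L) = -(9*(-4) - 6)/3 = -(-36 - 6)/3 = -1/3*(-42) = 14)
O(33, -91)/l(G(v(s(6)))) = (2*33)/14 = 66*(1/14) = 33/7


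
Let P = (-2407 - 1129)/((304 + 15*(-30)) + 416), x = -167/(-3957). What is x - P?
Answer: 2339507/178065 ≈ 13.139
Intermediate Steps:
x = 167/3957 (x = -167*(-1/3957) = 167/3957 ≈ 0.042204)
P = -1768/135 (P = -3536/((304 - 450) + 416) = -3536/(-146 + 416) = -3536/270 = -3536*1/270 = -1768/135 ≈ -13.096)
x - P = 167/3957 - 1*(-1768/135) = 167/3957 + 1768/135 = 2339507/178065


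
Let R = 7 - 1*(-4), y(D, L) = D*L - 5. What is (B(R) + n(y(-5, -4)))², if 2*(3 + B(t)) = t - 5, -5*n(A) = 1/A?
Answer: 1/5625 ≈ 0.00017778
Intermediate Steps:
y(D, L) = -5 + D*L
R = 11 (R = 7 + 4 = 11)
n(A) = -1/(5*A)
B(t) = -11/2 + t/2 (B(t) = -3 + (t - 5)/2 = -3 + (-5 + t)/2 = -3 + (-5/2 + t/2) = -11/2 + t/2)
(B(R) + n(y(-5, -4)))² = ((-11/2 + (½)*11) - 1/(5*(-5 - 5*(-4))))² = ((-11/2 + 11/2) - 1/(5*(-5 + 20)))² = (0 - ⅕/15)² = (0 - ⅕*1/15)² = (0 - 1/75)² = (-1/75)² = 1/5625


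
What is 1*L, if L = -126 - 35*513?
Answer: -18081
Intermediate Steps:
L = -18081 (L = -126 - 17955 = -18081)
1*L = 1*(-18081) = -18081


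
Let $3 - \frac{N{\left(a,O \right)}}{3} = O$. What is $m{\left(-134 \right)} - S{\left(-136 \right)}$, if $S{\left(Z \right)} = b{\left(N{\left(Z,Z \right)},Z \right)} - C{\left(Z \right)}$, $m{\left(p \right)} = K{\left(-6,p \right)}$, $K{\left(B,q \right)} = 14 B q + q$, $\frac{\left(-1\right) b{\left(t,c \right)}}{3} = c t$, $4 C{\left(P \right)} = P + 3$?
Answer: $- \frac{636189}{4} \approx -1.5905 \cdot 10^{5}$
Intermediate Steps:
$C{\left(P \right)} = \frac{3}{4} + \frac{P}{4}$ ($C{\left(P \right)} = \frac{P + 3}{4} = \frac{3 + P}{4} = \frac{3}{4} + \frac{P}{4}$)
$N{\left(a,O \right)} = 9 - 3 O$
$b{\left(t,c \right)} = - 3 c t$
$K{\left(B,q \right)} = q + 14 B q$ ($K{\left(B,q \right)} = 14 B q + q = q + 14 B q$)
$m{\left(p \right)} = - 83 p$ ($m{\left(p \right)} = p \left(1 + 14 \left(-6\right)\right) = p \left(1 - 84\right) = p \left(-83\right) = - 83 p$)
$S{\left(Z \right)} = - \frac{3}{4} - \frac{Z}{4} - 3 Z \left(9 - 3 Z\right)$ ($S{\left(Z \right)} = - 3 Z \left(9 - 3 Z\right) - \left(\frac{3}{4} + \frac{Z}{4}\right) = - \frac{3}{4} - \frac{Z}{4} - 3 Z \left(9 - 3 Z\right)$)
$m{\left(-134 \right)} - S{\left(-136 \right)} = \left(-83\right) \left(-134\right) - \left(- \frac{3}{4} - -34 + 9 \left(-136\right) \left(-3 - 136\right)\right) = 11122 - \left(- \frac{3}{4} + 34 + 9 \left(-136\right) \left(-139\right)\right) = 11122 - \left(- \frac{3}{4} + 34 + 170136\right) = 11122 - \frac{680677}{4} = - \frac{636189}{4}$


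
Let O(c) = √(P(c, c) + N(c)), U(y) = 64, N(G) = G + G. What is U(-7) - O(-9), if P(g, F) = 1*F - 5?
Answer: 64 - 4*I*√2 ≈ 64.0 - 5.6569*I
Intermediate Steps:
N(G) = 2*G
P(g, F) = -5 + F (P(g, F) = F - 5 = -5 + F)
O(c) = √(-5 + 3*c) (O(c) = √((-5 + c) + 2*c) = √(-5 + 3*c))
U(-7) - O(-9) = 64 - √(-5 + 3*(-9)) = 64 - √(-5 - 27) = 64 - √(-32) = 64 - 4*I*√2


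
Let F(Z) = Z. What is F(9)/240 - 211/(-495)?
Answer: 3673/7920 ≈ 0.46376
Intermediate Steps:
F(9)/240 - 211/(-495) = 9/240 - 211/(-495) = 9*(1/240) - 211*(-1/495) = 3/80 + 211/495 = 3673/7920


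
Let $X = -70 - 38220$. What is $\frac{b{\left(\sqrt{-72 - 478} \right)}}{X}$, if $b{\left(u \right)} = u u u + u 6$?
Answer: $\frac{272 i \sqrt{22}}{3829} \approx 0.33319 i$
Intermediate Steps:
$b{\left(u \right)} = u^{3} + 6 u$ ($b{\left(u \right)} = u^{2} u + 6 u = u^{3} + 6 u$)
$X = -38290$ ($X = -70 - 38220 = -38290$)
$\frac{b{\left(\sqrt{-72 - 478} \right)}}{X} = \frac{\sqrt{-72 - 478} \left(6 + \left(\sqrt{-72 - 478}\right)^{2}\right)}{-38290} = \sqrt{-550} \left(6 + \left(\sqrt{-550}\right)^{2}\right) \left(- \frac{1}{38290}\right) = 5 i \sqrt{22} \left(6 + \left(5 i \sqrt{22}\right)^{2}\right) \left(- \frac{1}{38290}\right) = 5 i \sqrt{22} \left(6 - 550\right) \left(- \frac{1}{38290}\right) = 5 i \sqrt{22} \left(-544\right) \left(- \frac{1}{38290}\right) = - 2720 i \sqrt{22} \left(- \frac{1}{38290}\right) = \frac{272 i \sqrt{22}}{3829}$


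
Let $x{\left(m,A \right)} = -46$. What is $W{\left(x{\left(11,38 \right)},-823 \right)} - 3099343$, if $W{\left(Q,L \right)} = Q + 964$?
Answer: $-3098425$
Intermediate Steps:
$W{\left(Q,L \right)} = 964 + Q$
$W{\left(x{\left(11,38 \right)},-823 \right)} - 3099343 = \left(964 - 46\right) - 3099343 = 918 - 3099343 = -3098425$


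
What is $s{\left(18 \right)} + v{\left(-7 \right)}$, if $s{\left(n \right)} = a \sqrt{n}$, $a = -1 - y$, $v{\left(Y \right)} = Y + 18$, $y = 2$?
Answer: $11 - 9 \sqrt{2} \approx -1.7279$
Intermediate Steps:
$v{\left(Y \right)} = 18 + Y$
$a = -3$ ($a = -1 - 2 = -3$)
$s{\left(n \right)} = - 3 \sqrt{n}$
$s{\left(18 \right)} + v{\left(-7 \right)} = - 3 \sqrt{18} + \left(18 - 7\right) = - 3 \cdot 3 \sqrt{2} + 11 = - 9 \sqrt{2} + 11 = 11 - 9 \sqrt{2}$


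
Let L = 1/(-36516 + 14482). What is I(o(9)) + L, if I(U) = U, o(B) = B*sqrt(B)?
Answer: 594917/22034 ≈ 27.000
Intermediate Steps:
o(B) = B**(3/2)
L = -1/22034 (L = 1/(-22034) = -1/22034 ≈ -4.5384e-5)
I(o(9)) + L = 9**(3/2) - 1/22034 = 27 - 1/22034 = 594917/22034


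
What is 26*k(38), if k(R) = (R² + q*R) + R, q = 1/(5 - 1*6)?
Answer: 37544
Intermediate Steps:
q = -1 (q = 1/(5 - 6) = 1/(-1) = -1)
k(R) = R² (k(R) = (R² - R) + R = R²)
26*k(38) = 26*38² = 26*1444 = 37544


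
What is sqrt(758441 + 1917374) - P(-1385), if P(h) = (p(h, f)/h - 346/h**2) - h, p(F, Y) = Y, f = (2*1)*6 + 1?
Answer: -2656723274/1918225 + sqrt(2675815) ≈ 250.80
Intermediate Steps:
f = 13 (f = 2*6 + 1 = 12 + 1 = 13)
P(h) = -h - 346/h**2 + 13/h (P(h) = (13/h - 346/h**2) - h = (-346/h**2 + 13/h) - h = -h - 346/h**2 + 13/h)
sqrt(758441 + 1917374) - P(-1385) = sqrt(758441 + 1917374) - (-1*(-1385) - 346/(-1385)**2 + 13/(-1385)) = sqrt(2675815) - (1385 - 346*1/1918225 + 13*(-1/1385)) = sqrt(2675815) - (1385 - 346/1918225 - 13/1385) = sqrt(2675815) - 1*2656723274/1918225 = sqrt(2675815) - 2656723274/1918225 = -2656723274/1918225 + sqrt(2675815)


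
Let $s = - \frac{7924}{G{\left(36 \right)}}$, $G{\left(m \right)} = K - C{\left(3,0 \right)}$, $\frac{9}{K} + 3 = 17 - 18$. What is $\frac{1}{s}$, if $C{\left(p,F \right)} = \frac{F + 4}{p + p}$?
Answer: $\frac{5}{13584} \approx 0.00036808$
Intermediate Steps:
$K = - \frac{9}{4}$ ($K = \frac{9}{-3 + \left(17 - 18\right)} = \frac{9}{-3 - 1} = \frac{9}{-4} = 9 \left(- \frac{1}{4}\right) = - \frac{9}{4} \approx -2.25$)
$C{\left(p,F \right)} = \frac{4 + F}{2 p}$
$G{\left(m \right)} = - \frac{35}{12}$ ($G{\left(m \right)} = - \frac{9}{4} - \frac{4 + 0}{2 \cdot 3} = - \frac{9}{4} - \frac{1}{2} \cdot \frac{1}{3} \cdot 4 = - \frac{9}{4} - \frac{2}{3} = - \frac{35}{12}$)
$s = \frac{13584}{5}$ ($s = - \frac{7924}{- \frac{35}{12}} = \left(-7924\right) \left(- \frac{12}{35}\right) = \frac{13584}{5} \approx 2716.8$)
$\frac{1}{s} = \frac{1}{\frac{13584}{5}} = \frac{5}{13584}$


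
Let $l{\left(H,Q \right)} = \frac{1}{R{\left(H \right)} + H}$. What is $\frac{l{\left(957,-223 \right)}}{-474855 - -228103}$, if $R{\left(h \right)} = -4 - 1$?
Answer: $- \frac{1}{234907904} \approx -4.257 \cdot 10^{-9}$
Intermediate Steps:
$R{\left(h \right)} = -5$ ($R{\left(h \right)} = -4 - 1 = -5$)
$l{\left(H,Q \right)} = \frac{1}{-5 + H}$
$\frac{l{\left(957,-223 \right)}}{-474855 - -228103} = \frac{1}{\left(-5 + 957\right) \left(-474855 - -228103\right)} = \frac{1}{952 \left(-474855 + 228103\right)} = \frac{1}{952 \left(-246752\right)} = \frac{1}{952} \left(- \frac{1}{246752}\right) = - \frac{1}{234907904}$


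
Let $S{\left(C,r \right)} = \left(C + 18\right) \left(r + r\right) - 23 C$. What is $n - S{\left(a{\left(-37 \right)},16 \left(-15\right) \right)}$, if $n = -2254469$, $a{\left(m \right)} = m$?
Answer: $-2264440$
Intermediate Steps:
$S{\left(C,r \right)} = - 23 C + 2 r \left(18 + C\right)$ ($S{\left(C,r \right)} = \left(18 + C\right) 2 r - 23 C = 2 r \left(18 + C\right) - 23 C = - 23 C + 2 r \left(18 + C\right)$)
$n - S{\left(a{\left(-37 \right)},16 \left(-15\right) \right)} = -2254469 - \left(\left(-23\right) \left(-37\right) + 36 \cdot 16 \left(-15\right) + 2 \left(-37\right) 16 \left(-15\right)\right) = -2254469 - \left(851 + 36 \left(-240\right) + 2 \left(-37\right) \left(-240\right)\right) = -2254469 - \left(851 - 8640 + 17760\right) = -2254469 - 9971 = -2264440$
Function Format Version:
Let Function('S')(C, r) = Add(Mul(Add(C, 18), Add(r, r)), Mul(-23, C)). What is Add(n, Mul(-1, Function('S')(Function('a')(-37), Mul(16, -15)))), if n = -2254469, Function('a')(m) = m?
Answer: -2264440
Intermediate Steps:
Function('S')(C, r) = Add(Mul(-23, C), Mul(2, r, Add(18, C))) (Function('S')(C, r) = Add(Mul(Add(18, C), Mul(2, r)), Mul(-23, C)) = Add(Mul(2, r, Add(18, C)), Mul(-23, C)) = Add(Mul(-23, C), Mul(2, r, Add(18, C))))
Add(n, Mul(-1, Function('S')(Function('a')(-37), Mul(16, -15)))) = Add(-2254469, Mul(-1, Add(Mul(-23, -37), Mul(36, Mul(16, -15)), Mul(2, -37, Mul(16, -15))))) = Add(-2254469, Mul(-1, Add(851, Mul(36, -240), Mul(2, -37, -240)))) = Add(-2254469, Mul(-1, Add(851, -8640, 17760))) = Add(-2254469, Mul(-1, 9971)) = Add(-2254469, -9971) = -2264440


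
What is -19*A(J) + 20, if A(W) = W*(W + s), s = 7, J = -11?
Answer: -816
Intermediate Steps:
A(W) = W*(7 + W) (A(W) = W*(W + 7) = W*(7 + W))
-19*A(J) + 20 = -(-209)*(7 - 11) + 20 = -(-209)*(-4) + 20 = -19*44 + 20 = -836 + 20 = -816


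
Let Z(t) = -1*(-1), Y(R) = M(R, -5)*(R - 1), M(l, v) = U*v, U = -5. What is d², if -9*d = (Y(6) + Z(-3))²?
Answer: 3111696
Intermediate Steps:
M(l, v) = -5*v
Y(R) = -25 + 25*R (Y(R) = (-5*(-5))*(R - 1) = 25*(-1 + R) = -25 + 25*R)
Z(t) = 1
d = -1764 (d = -((-25 + 25*6) + 1)²/9 = -((-25 + 150) + 1)²/9 = -(125 + 1)²/9 = -⅑*126² = -⅑*15876 = -1764)
d² = (-1764)² = 3111696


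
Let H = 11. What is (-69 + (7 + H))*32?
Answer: -1632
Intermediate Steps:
(-69 + (7 + H))*32 = (-69 + (7 + 11))*32 = (-69 + 18)*32 = -51*32 = -1632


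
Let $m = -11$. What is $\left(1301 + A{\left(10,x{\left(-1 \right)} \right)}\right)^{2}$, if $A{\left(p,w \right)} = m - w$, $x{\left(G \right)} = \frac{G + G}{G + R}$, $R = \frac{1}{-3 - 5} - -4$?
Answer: $\frac{881258596}{529} \approx 1.6659 \cdot 10^{6}$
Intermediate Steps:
$R = \frac{31}{8}$ ($R = \frac{1}{-8} + 4 = - \frac{1}{8} + 4 = \frac{31}{8} \approx 3.875$)
$x{\left(G \right)} = \frac{2 G}{\frac{31}{8} + G}$ ($x{\left(G \right)} = \frac{G + G}{G + \frac{31}{8}} = \frac{2 G}{\frac{31}{8} + G}$)
$A{\left(p,w \right)} = -11 - w$
$\left(1301 + A{\left(10,x{\left(-1 \right)} \right)}\right)^{2} = \left(1301 - \left(11 + 16 \left(-1\right) \frac{1}{31 + 8 \left(-1\right)}\right)\right)^{2} = \left(1301 - \left(11 + 16 \left(-1\right) \frac{1}{31 - 8}\right)\right)^{2} = \left(1301 - \left(11 + 16 \left(-1\right) \frac{1}{23}\right)\right)^{2} = \left(1301 - \frac{237}{23}\right)^{2} = \left(\frac{29686}{23}\right)^{2} = \frac{881258596}{529}$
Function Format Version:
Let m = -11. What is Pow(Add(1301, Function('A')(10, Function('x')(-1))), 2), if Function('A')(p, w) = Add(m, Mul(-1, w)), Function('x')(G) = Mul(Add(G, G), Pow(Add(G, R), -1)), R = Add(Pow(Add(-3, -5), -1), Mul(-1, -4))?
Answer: Rational(881258596, 529) ≈ 1.6659e+6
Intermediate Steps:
R = Rational(31, 8) (R = Add(Pow(-8, -1), 4) = Add(Rational(-1, 8), 4) = Rational(31, 8) ≈ 3.8750)
Function('x')(G) = Mul(2, G, Pow(Add(Rational(31, 8), G), -1)) (Function('x')(G) = Mul(Add(G, G), Pow(Add(G, Rational(31, 8)), -1)) = Mul(Mul(2, G), Pow(Add(Rational(31, 8), G), -1)) = Mul(2, G, Pow(Add(Rational(31, 8), G), -1)))
Function('A')(p, w) = Add(-11, Mul(-1, w))
Pow(Add(1301, Function('A')(10, Function('x')(-1))), 2) = Pow(Add(1301, Add(-11, Mul(-1, Mul(16, -1, Pow(Add(31, Mul(8, -1)), -1))))), 2) = Pow(Add(1301, Add(-11, Mul(-1, Mul(16, -1, Pow(Add(31, -8), -1))))), 2) = Pow(Add(1301, Add(-11, Mul(-1, Mul(16, -1, Pow(23, -1))))), 2) = Pow(Add(1301, Add(-11, Mul(-1, Mul(16, -1, Rational(1, 23))))), 2) = Pow(Add(1301, Add(-11, Mul(-1, Rational(-16, 23)))), 2) = Pow(Add(1301, Add(-11, Rational(16, 23))), 2) = Pow(Add(1301, Rational(-237, 23)), 2) = Pow(Rational(29686, 23), 2) = Rational(881258596, 529)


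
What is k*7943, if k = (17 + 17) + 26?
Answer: 476580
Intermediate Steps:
k = 60 (k = 34 + 26 = 60)
k*7943 = 60*7943 = 476580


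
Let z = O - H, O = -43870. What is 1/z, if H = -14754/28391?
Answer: -28391/1245498416 ≈ -2.2795e-5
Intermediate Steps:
H = -14754/28391 (H = -14754*1/28391 = -14754/28391 ≈ -0.51967)
z = -1245498416/28391 (z = -43870 - 1*(-14754/28391) = -43870 + 14754/28391 = -1245498416/28391 ≈ -43870.)
1/z = 1/(-1245498416/28391) = -28391/1245498416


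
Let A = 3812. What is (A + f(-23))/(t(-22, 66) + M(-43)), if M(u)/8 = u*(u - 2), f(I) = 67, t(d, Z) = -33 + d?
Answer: 3879/15425 ≈ 0.25147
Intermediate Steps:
M(u) = 8*u*(-2 + u) (M(u) = 8*(u*(u - 2)) = 8*(u*(-2 + u)) = 8*u*(-2 + u))
(A + f(-23))/(t(-22, 66) + M(-43)) = (3812 + 67)/((-33 - 22) + 8*(-43)*(-2 - 43)) = 3879/(-55 + 8*(-43)*(-45)) = 3879/(-55 + 15480) = 3879/15425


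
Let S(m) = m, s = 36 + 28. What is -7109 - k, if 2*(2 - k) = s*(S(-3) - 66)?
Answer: -9319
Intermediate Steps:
s = 64
k = 2210 (k = 2 - 32*(-3 - 66) = 2 - 32*(-69) = 2 - 1/2*(-4416) = 2 + 2208 = 2210)
-7109 - k = -7109 - 1*2210 = -7109 - 2210 = -9319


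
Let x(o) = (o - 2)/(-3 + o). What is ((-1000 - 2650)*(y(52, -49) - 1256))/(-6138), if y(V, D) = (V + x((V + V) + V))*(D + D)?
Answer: -1801180100/469557 ≈ -3835.9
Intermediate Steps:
x(o) = (-2 + o)/(-3 + o)
y(V, D) = 2*D*(V + (-2 + 3*V)/(-3 + 3*V)) (y(V, D) = (V + (-2 + ((V + V) + V))/(-3 + ((V + V) + V)))*(D + D) = (V + (-2 + (2*V + V))/(-3 + (2*V + V)))*(2*D) = (V + (-2 + 3*V)/(-3 + 3*V))*(2*D) = 2*D*(V + (-2 + 3*V)/(-3 + 3*V)))
((-1000 - 2650)*(y(52, -49) - 1256))/(-6138) = ((-1000 - 2650)*((2/3)*(-49)*(-2 + 3*52**2)/(-1 + 52) - 1256))/(-6138) = -3650*((2/3)*(-49)*(-2 + 3*2704)/51 - 1256)*(-1/6138) = -3650*((2/3)*(-49)*(1/51)*(-2 + 8112) - 1256)*(-1/6138) = -3650*((2/3)*(-49)*(1/51)*8110 - 1256)*(-1/6138) = -3650*(-794780/153 - 1256)*(-1/6138) = -3650*(-986948/153)*(-1/6138) = (3602360200/153)*(-1/6138) = -1801180100/469557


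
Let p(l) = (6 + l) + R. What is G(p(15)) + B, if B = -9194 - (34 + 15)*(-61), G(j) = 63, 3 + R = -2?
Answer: -6142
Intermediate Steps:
R = -5 (R = -3 - 2 = -5)
p(l) = 1 + l (p(l) = (6 + l) - 5 = 1 + l)
B = -6205 (B = -9194 - 49*(-61) = -9194 - 1*(-2989) = -9194 + 2989 = -6205)
G(p(15)) + B = 63 - 6205 = -6142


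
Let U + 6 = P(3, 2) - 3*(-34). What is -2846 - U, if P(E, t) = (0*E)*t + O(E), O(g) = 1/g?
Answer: -8827/3 ≈ -2942.3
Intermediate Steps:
P(E, t) = 1/E (P(E, t) = (0*E)*t + 1/E = 0*t + 1/E = 0 + 1/E = 1/E)
U = 289/3 (U = -6 + (1/3 - 3*(-34)) = -6 + (1/3 + 102) = -6 + 307/3 = 289/3 ≈ 96.333)
-2846 - U = -2846 - 1*289/3 = -2846 - 289/3 = -8827/3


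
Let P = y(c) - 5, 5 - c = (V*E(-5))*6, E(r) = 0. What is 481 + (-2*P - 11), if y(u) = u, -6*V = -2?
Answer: 470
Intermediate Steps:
V = ⅓ (V = -⅙*(-2) = ⅓ ≈ 0.33333)
c = 5 (c = 5 - (⅓)*0*6 = 5 - 0*6 = 5 - 1*0 = 5 + 0 = 5)
P = 0 (P = 5 - 5 = 0)
481 + (-2*P - 11) = 481 + (-2*0 - 11) = 481 + (0 - 11) = 481 - 11 = 470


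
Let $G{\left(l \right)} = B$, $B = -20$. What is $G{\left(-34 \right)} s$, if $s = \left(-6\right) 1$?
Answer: $120$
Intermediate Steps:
$s = -6$
$G{\left(l \right)} = -20$
$G{\left(-34 \right)} s = \left(-20\right) \left(-6\right) = 120$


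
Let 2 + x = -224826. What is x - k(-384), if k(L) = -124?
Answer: -224704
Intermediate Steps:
x = -224828 (x = -2 - 224826 = -224828)
x - k(-384) = -224828 - 1*(-124) = -224828 + 124 = -224704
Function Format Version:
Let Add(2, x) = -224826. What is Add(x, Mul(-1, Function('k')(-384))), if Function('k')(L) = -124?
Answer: -224704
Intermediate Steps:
x = -224828 (x = Add(-2, -224826) = -224828)
Add(x, Mul(-1, Function('k')(-384))) = Add(-224828, Mul(-1, -124)) = Add(-224828, 124) = -224704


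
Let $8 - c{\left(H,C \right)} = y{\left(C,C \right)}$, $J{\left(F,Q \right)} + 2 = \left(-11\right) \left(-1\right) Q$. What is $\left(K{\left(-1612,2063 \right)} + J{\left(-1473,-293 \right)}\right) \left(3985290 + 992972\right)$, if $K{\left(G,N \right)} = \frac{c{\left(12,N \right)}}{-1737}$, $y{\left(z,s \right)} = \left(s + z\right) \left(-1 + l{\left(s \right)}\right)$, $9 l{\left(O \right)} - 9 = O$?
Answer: $- \frac{208611873696458}{15633} \approx -1.3344 \cdot 10^{10}$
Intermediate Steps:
$l{\left(O \right)} = 1 + \frac{O}{9}$
$y{\left(z,s \right)} = \frac{s \left(s + z\right)}{9}$ ($y{\left(z,s \right)} = \left(s + z\right) \left(-1 + \left(1 + \frac{s}{9}\right)\right) = \left(s + z\right) \frac{s}{9} = \frac{s \left(s + z\right)}{9}$)
$J{\left(F,Q \right)} = -2 + 11 Q$ ($J{\left(F,Q \right)} = -2 + \left(-11\right) \left(-1\right) Q = -2 + 11 Q$)
$c{\left(H,C \right)} = 8 - \frac{2 C^{2}}{9}$ ($c{\left(H,C \right)} = 8 - \frac{C \left(C + C\right)}{9} = 8 - \frac{C 2 C}{9} = 8 - \frac{2 C^{2}}{9}$)
$K{\left(G,N \right)} = - \frac{8}{1737} + \frac{2 N^{2}}{15633}$ ($K{\left(G,N \right)} = \frac{8 - \frac{2 N^{2}}{9}}{-1737} = \left(8 - \frac{2 N^{2}}{9}\right) \left(- \frac{1}{1737}\right) = - \frac{8}{1737} + \frac{2 N^{2}}{15633}$)
$\left(K{\left(-1612,2063 \right)} + J{\left(-1473,-293 \right)}\right) \left(3985290 + 992972\right) = \left(\left(- \frac{8}{1737} + \frac{2 \cdot 2063^{2}}{15633}\right) + \left(-2 + 11 \left(-293\right)\right)\right) \left(3985290 + 992972\right) = \left(\left(- \frac{8}{1737} + \frac{2}{15633} \cdot 4255969\right) - 3225\right) 4978262 = \left(\left(- \frac{8}{1737} + \frac{8511938}{15633}\right) - 3225\right) 4978262 = \left(\frac{8511866}{15633} - 3225\right) 4978262 = \left(- \frac{41904559}{15633}\right) 4978262 = - \frac{208611873696458}{15633}$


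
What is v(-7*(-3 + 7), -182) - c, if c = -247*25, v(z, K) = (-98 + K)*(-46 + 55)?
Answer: 3655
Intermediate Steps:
v(z, K) = -882 + 9*K (v(z, K) = (-98 + K)*9 = -882 + 9*K)
c = -6175
v(-7*(-3 + 7), -182) - c = (-882 + 9*(-182)) - 1*(-6175) = (-882 - 1638) + 6175 = -2520 + 6175 = 3655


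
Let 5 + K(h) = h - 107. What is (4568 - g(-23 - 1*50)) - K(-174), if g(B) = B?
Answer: 4927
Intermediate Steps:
K(h) = -112 + h (K(h) = -5 + (h - 107) = -5 + (-107 + h) = -112 + h)
(4568 - g(-23 - 1*50)) - K(-174) = (4568 - (-23 - 1*50)) - (-112 - 174) = (4568 - (-23 - 50)) - 1*(-286) = (4568 - 1*(-73)) + 286 = (4568 + 73) + 286 = 4641 + 286 = 4927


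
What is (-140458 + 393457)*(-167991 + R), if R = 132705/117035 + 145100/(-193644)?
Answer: -5351199287436238991/125906253 ≈ -4.2501e+10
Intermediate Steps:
R = 435787426/1133156277 (R = 132705*(1/117035) + 145100*(-1/193644) = 26541/23407 - 36275/48411 = 435787426/1133156277 ≈ 0.38458)
(-140458 + 393457)*(-167991 + R) = (-140458 + 393457)*(-167991 + 435787426/1133156277) = 252999*(-190359620342081/1133156277) = -5351199287436238991/125906253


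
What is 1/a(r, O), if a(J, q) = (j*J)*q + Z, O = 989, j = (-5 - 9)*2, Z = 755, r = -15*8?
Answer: 1/3323795 ≈ 3.0086e-7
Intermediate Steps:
r = -120
j = -28 (j = -14*2 = -28)
a(J, q) = 755 - 28*J*q (a(J, q) = (-28*J)*q + 755 = -28*J*q + 755 = 755 - 28*J*q)
1/a(r, O) = 1/(755 - 28*(-120)*989) = 1/(755 + 3323040) = 1/3323795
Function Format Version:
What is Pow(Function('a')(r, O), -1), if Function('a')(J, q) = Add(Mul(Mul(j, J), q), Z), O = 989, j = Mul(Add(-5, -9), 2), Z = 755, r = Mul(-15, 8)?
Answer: Rational(1, 3323795) ≈ 3.0086e-7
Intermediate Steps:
r = -120
j = -28 (j = Mul(-14, 2) = -28)
Function('a')(J, q) = Add(755, Mul(-28, J, q)) (Function('a')(J, q) = Add(Mul(Mul(-28, J), q), 755) = Add(Mul(-28, J, q), 755) = Add(755, Mul(-28, J, q)))
Pow(Function('a')(r, O), -1) = Pow(Add(755, Mul(-28, -120, 989)), -1) = Pow(Add(755, 3323040), -1) = Pow(3323795, -1) = Rational(1, 3323795)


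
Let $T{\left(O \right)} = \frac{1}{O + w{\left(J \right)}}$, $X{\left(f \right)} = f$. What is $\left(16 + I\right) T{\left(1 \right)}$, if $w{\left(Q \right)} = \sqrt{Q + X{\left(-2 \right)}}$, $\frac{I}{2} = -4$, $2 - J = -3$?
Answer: $-4 + 4 \sqrt{3} \approx 2.9282$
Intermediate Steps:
$J = 5$ ($J = 2 - -3 = 2 + 3 = 5$)
$I = -8$ ($I = 2 \left(-4\right) = -8$)
$w{\left(Q \right)} = \sqrt{-2 + Q}$ ($w{\left(Q \right)} = \sqrt{Q - 2} = \sqrt{-2 + Q}$)
$T{\left(O \right)} = \frac{1}{O + \sqrt{3}}$ ($T{\left(O \right)} = \frac{1}{O + \sqrt{-2 + 5}} = \frac{1}{O + \sqrt{3}}$)
$\left(16 + I\right) T{\left(1 \right)} = \frac{16 - 8}{1 + \sqrt{3}} = \frac{8}{1 + \sqrt{3}}$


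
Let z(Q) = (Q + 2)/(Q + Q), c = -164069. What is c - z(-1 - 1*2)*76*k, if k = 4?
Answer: -492359/3 ≈ -1.6412e+5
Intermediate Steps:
z(Q) = (2 + Q)/(2*Q) (z(Q) = (2 + Q)/((2*Q)) = (2 + Q)*(1/(2*Q)) = (2 + Q)/(2*Q))
c - z(-1 - 1*2)*76*k = -164069 - ((2 + (-1 - 1*2))/(2*(-1 - 1*2)))*76*4 = -164069 - ((2 + (-1 - 2))/(2*(-1 - 2)))*76*4 = -164069 - ((½)*(2 - 3)/(-3))*76*4 = -164069 - ((½)*(-⅓)*(-1))*76*4 = -164069 - (⅙)*76*4 = -164069 - 38*4/3 = -164069 - 1*152/3 = -164069 - 152/3 = -492359/3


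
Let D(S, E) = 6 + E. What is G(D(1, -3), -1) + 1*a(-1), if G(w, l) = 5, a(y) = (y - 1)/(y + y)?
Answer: 6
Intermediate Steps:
a(y) = (-1 + y)/(2*y) (a(y) = (-1 + y)/((2*y)) = (-1 + y)*(1/(2*y)) = (-1 + y)/(2*y))
G(D(1, -3), -1) + 1*a(-1) = 5 + 1*((½)*(-1 - 1)/(-1)) = 5 + 1*((½)*(-1)*(-2)) = 5 + 1*1 = 5 + 1 = 6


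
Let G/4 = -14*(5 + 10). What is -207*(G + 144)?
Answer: 144072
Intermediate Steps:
G = -840 (G = 4*(-14*(5 + 10)) = 4*(-14*15) = 4*(-210) = -840)
-207*(G + 144) = -207*(-840 + 144) = -207*(-696) = 144072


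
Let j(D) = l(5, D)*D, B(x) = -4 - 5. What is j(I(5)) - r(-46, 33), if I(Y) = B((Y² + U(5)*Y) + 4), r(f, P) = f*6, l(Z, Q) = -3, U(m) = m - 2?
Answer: 303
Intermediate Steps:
U(m) = -2 + m
r(f, P) = 6*f
B(x) = -9
I(Y) = -9
j(D) = -3*D
j(I(5)) - r(-46, 33) = -3*(-9) - 6*(-46) = 27 - 1*(-276) = 27 + 276 = 303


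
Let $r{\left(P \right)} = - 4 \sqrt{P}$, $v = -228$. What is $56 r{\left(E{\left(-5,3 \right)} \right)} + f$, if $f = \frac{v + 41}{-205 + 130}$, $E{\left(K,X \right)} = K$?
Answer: $\frac{187}{75} - 224 i \sqrt{5} \approx 2.4933 - 500.88 i$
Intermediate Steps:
$f = \frac{187}{75}$ ($f = \frac{-228 + 41}{-205 + 130} = - \frac{187}{-75} = \left(-187\right) \left(- \frac{1}{75}\right) = \frac{187}{75} \approx 2.4933$)
$56 r{\left(E{\left(-5,3 \right)} \right)} + f = 56 \left(- 4 \sqrt{-5}\right) + \frac{187}{75} = 56 \left(- 4 i \sqrt{5}\right) + \frac{187}{75} = - 224 i \sqrt{5} + \frac{187}{75} = \frac{187}{75} - 224 i \sqrt{5}$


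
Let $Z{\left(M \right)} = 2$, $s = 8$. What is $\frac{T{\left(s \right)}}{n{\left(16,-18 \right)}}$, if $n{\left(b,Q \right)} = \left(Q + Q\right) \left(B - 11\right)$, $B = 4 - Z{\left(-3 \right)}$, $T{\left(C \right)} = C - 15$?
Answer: $- \frac{7}{324} \approx -0.021605$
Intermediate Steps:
$T{\left(C \right)} = -15 + C$
$B = 2$ ($B = 4 - 2 = 2$)
$n{\left(b,Q \right)} = - 18 Q$ ($n{\left(b,Q \right)} = \left(Q + Q\right) \left(2 - 11\right) = 2 Q \left(-9\right) = - 18 Q$)
$\frac{T{\left(s \right)}}{n{\left(16,-18 \right)}} = \frac{-15 + 8}{\left(-18\right) \left(-18\right)} = - \frac{7}{324}$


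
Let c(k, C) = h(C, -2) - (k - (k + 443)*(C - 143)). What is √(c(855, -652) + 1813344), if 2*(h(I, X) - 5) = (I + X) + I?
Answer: 3*√86659 ≈ 883.14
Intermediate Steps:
h(I, X) = 5 + I + X/2 (h(I, X) = 5 + ((I + X) + I)/2 = 5 + (X + 2*I)/2 = 5 + (I + X/2) = 5 + I + X/2)
c(k, C) = 4 + C - k + (-143 + C)*(443 + k) (c(k, C) = (5 + C + (½)*(-2)) - (k - (k + 443)*(C - 143)) = (5 + C - 1) - (k - (443 + k)*(-143 + C)) = (4 + C) - (k - (-143 + C)*(443 + k)) = (4 + C) + (-k + (-143 + C)*(443 + k)) = 4 + C - k + (-143 + C)*(443 + k))
√(c(855, -652) + 1813344) = √((-63345 - 144*855 + 444*(-652) - 652*855) + 1813344) = √((-63345 - 123120 - 289488 - 557460) + 1813344) = √(-1033413 + 1813344) = √779931 = 3*√86659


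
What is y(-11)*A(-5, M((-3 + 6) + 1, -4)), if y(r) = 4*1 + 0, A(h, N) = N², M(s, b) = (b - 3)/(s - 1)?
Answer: 196/9 ≈ 21.778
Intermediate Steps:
M(s, b) = (-3 + b)/(-1 + s)
y(r) = 4 (y(r) = 4 + 0 = 4)
y(-11)*A(-5, M((-3 + 6) + 1, -4)) = 4*((-3 - 4)/(-1 + ((-3 + 6) + 1)))² = 4*(-7/(-1 + (3 + 1)))² = 4*(-7/(-1 + 4))² = 4*(-7/3)² = 4*(49/9) = 196/9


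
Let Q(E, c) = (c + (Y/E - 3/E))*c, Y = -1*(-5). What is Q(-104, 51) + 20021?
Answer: 1176293/52 ≈ 22621.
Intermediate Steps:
Y = 5
Q(E, c) = c*(c + 2/E) (Q(E, c) = (c + (5/E - 3/E))*c = (c + 2/E)*c = c*(c + 2/E))
Q(-104, 51) + 20021 = 51*(2 - 104*51)/(-104) + 20021 = 51*(-1/104)*(2 - 5304) + 20021 = 51*(-1/104)*(-5302) + 20021 = 135201/52 + 20021 = 1176293/52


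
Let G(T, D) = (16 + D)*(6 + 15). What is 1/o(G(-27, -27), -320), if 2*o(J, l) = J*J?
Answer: 2/53361 ≈ 3.7481e-5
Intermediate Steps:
G(T, D) = 336 + 21*D (G(T, D) = (16 + D)*21 = 336 + 21*D)
o(J, l) = J²/2 (o(J, l) = (J*J)/2 = J²/2)
1/o(G(-27, -27), -320) = 1/((336 + 21*(-27))²/2) = 1/((336 - 567)²/2) = 1/((½)*(-231)²) = 1/((½)*53361) = 1/(53361/2) = 2/53361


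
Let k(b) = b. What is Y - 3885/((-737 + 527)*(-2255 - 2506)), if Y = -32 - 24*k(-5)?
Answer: 837899/9522 ≈ 87.996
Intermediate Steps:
Y = 88 (Y = -32 - 24*(-5) = -32 + 120 = 88)
Y - 3885/((-737 + 527)*(-2255 - 2506)) = 88 - 3885/((-737 + 527)*(-2255 - 2506)) = 88 - 3885/((-210*(-4761))) = 88 - 3885/999810 = 88 - 1*37/9522 = 88 - 37/9522 = 837899/9522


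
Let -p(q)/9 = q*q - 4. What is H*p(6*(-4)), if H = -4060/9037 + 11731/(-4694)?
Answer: 45990278334/3029977 ≈ 15178.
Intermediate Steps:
p(q) = 36 - 9*q**2 (p(q) = -9*(q*q - 4) = -9*(q**2 - 4) = -9*(-4 + q**2) = 36 - 9*q**2)
H = -17867241/6059954 (H = -4060*1/9037 + 11731*(-1/4694) = -580/1291 - 11731/4694 = -17867241/6059954 ≈ -2.9484)
H*p(6*(-4)) = -17867241*(36 - 9*(6*(-4))**2)/6059954 = -17867241*(36 - 9*(-24)**2)/6059954 = -17867241*(36 - 9*576)/6059954 = -17867241*(36 - 5184)/6059954 = -17867241/6059954*(-5148) = 45990278334/3029977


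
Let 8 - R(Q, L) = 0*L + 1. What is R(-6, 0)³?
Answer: 343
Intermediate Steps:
R(Q, L) = 7 (R(Q, L) = 8 - (0*L + 1) = 8 - (0 + 1) = 8 - 1*1 = 8 - 1 = 7)
R(-6, 0)³ = 7³ = 343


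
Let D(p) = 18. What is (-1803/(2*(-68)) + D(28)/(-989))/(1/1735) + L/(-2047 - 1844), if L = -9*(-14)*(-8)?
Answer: 4007188255449/174451688 ≈ 22970.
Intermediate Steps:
L = -1008 (L = 126*(-8) = -1008)
(-1803/(2*(-68)) + D(28)/(-989))/(1/1735) + L/(-2047 - 1844) = (-1803/(2*(-68)) + 18/(-989))/(1/1735) - 1008/(-2047 - 1844) = (-1803/(-136) + 18*(-1/989))/(1/1735) - 1008/(-3891) = (-1803*(-1/136) - 18/989)*1735 - 1008*(-1/3891) = (1803/136 - 18/989)*1735 + 336/1297 = (1780719/134504)*1735 + 336/1297 = 3089547465/134504 + 336/1297 = 4007188255449/174451688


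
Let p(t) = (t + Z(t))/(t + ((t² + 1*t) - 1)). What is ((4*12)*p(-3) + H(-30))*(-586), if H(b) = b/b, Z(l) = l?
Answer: 83798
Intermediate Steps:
p(t) = 2*t/(-1 + t² + 2*t) (p(t) = (t + t)/(t + ((t² + 1*t) - 1)) = (2*t)/(t + ((t² + t) - 1)) = (2*t)/(t + ((t + t²) - 1)) = (2*t)/(t + (-1 + t + t²)) = (2*t)/(-1 + t² + 2*t) = 2*t/(-1 + t² + 2*t))
H(b) = 1
((4*12)*p(-3) + H(-30))*(-586) = ((4*12)*(2*(-3)/(-1 + (-3)² + 2*(-3))) + 1)*(-586) = (48*(2*(-3)/(-1 + 9 - 6)) + 1)*(-586) = (48*(2*(-3)/2) + 1)*(-586) = (48*(2*(-3)*(½)) + 1)*(-586) = (48*(-3) + 1)*(-586) = (-144 + 1)*(-586) = -143*(-586) = 83798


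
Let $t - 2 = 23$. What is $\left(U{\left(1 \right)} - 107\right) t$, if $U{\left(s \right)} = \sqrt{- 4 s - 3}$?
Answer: $-2675 + 25 i \sqrt{7} \approx -2675.0 + 66.144 i$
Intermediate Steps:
$U{\left(s \right)} = \sqrt{-3 - 4 s}$
$t = 25$ ($t = 2 + 23 = 25$)
$\left(U{\left(1 \right)} - 107\right) t = \left(\sqrt{-3 - 4} - 107\right) 25 = \left(\sqrt{-7} - 107\right) 25 = \left(i \sqrt{7} - 107\right) 25 = \left(-107 + i \sqrt{7}\right) 25 = -2675 + 25 i \sqrt{7}$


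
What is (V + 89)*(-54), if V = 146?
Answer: -12690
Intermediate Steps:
(V + 89)*(-54) = (146 + 89)*(-54) = 235*(-54) = -12690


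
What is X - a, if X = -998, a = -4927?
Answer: 3929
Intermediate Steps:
X - a = -998 - 1*(-4927) = -998 + 4927 = 3929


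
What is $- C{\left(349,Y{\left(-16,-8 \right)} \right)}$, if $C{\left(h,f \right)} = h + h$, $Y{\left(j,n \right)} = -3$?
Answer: $-698$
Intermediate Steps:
$C{\left(h,f \right)} = 2 h$
$- C{\left(349,Y{\left(-16,-8 \right)} \right)} = - 2 \cdot 349 = \left(-1\right) 698 = -698$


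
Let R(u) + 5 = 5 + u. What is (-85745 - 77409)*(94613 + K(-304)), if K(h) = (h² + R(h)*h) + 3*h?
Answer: -45443773082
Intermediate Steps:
R(u) = u (R(u) = -5 + (5 + u) = u)
K(h) = 2*h² + 3*h (K(h) = (h² + h*h) + 3*h = (h² + h²) + 3*h = 2*h² + 3*h)
(-85745 - 77409)*(94613 + K(-304)) = (-85745 - 77409)*(94613 - 304*(3 + 2*(-304))) = -163154*(94613 - 304*(3 - 608)) = -163154*(94613 - 304*(-605)) = -163154*(94613 + 183920) = -163154*278533 = -45443773082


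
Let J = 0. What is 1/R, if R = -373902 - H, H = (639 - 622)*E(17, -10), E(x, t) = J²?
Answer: -1/373902 ≈ -2.6745e-6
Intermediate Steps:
E(x, t) = 0 (E(x, t) = 0² = 0)
H = 0 (H = (639 - 622)*0 = 17*0 = 0)
R = -373902 (R = -373902 - 1*0 = -373902 + 0 = -373902)
1/R = 1/(-373902) = -1/373902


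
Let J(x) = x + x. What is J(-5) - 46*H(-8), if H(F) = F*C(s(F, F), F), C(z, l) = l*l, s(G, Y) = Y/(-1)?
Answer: 23542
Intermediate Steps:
s(G, Y) = -Y (s(G, Y) = Y*(-1) = -Y)
J(x) = 2*x
C(z, l) = l²
H(F) = F³ (H(F) = F*F² = F³)
J(-5) - 46*H(-8) = 2*(-5) - 46*(-8)³ = -10 - 46*(-512) = -10 + 23552 = 23542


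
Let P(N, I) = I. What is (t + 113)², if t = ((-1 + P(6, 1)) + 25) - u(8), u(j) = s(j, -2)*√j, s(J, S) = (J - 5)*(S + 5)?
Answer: 19692 - 4968*√2 ≈ 12666.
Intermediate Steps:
s(J, S) = (-5 + J)*(5 + S)
u(j) = √j*(-15 + 3*j) (u(j) = (-25 - 5*(-2) + 5*j + j*(-2))*√j = (-25 + 10 + 5*j - 2*j)*√j = (-15 + 3*j)*√j = √j*(-15 + 3*j))
t = 25 - 18*√2 (t = ((-1 + 1) + 25) - 3*√8*(-5 + 8) = (0 + 25) - 3*2*√2*3 = 25 - 18*√2 ≈ -0.45584)
(t + 113)² = ((25 - 18*√2) + 113)² = (138 - 18*√2)²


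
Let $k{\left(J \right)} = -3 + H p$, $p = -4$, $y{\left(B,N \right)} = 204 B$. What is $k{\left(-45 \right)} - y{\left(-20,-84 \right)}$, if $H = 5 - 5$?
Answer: $4077$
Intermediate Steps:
$H = 0$
$k{\left(J \right)} = -3$ ($k{\left(J \right)} = -3 + 0 \left(-4\right) = -3 + 0 = -3$)
$k{\left(-45 \right)} - y{\left(-20,-84 \right)} = -3 - 204 \left(-20\right) = -3 - -4080 = -3 + 4080 = 4077$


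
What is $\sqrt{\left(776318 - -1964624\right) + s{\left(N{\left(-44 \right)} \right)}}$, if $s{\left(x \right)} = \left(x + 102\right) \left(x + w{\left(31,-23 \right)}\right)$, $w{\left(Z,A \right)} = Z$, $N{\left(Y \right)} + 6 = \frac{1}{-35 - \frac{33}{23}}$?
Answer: $\frac{\sqrt{1926493127823}}{838} \approx 1656.3$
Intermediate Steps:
$N{\left(Y \right)} = - \frac{5051}{838}$ ($N{\left(Y \right)} = -6 + \frac{1}{-35 - \frac{33}{23}} = -6 + \frac{1}{- \frac{838}{23}} = -6 - \frac{23}{838} = - \frac{5051}{838}$)
$s{\left(x \right)} = \left(31 + x\right) \left(102 + x\right)$ ($s{\left(x \right)} = \left(x + 102\right) \left(x + 31\right) = \left(102 + x\right) \left(31 + x\right) = \left(31 + x\right) \left(102 + x\right)$)
$\sqrt{\left(776318 - -1964624\right) + s{\left(N{\left(-44 \right)} \right)}} = \sqrt{\left(776318 - -1964624\right) + \left(3162 + \left(- \frac{5051}{838}\right)^{2} + 133 \left(- \frac{5051}{838}\right)\right)} = \sqrt{\left(776318 + 1964624\right) + \left(3162 + \frac{25512601}{702244} - \frac{671783}{838}\right)} = \sqrt{2740942 + \frac{1683053975}{702244}} = \sqrt{\frac{1926493127823}{702244}} = \frac{\sqrt{1926493127823}}{838}$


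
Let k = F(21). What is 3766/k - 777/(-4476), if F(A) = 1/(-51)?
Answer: -286562213/1492 ≈ -1.9207e+5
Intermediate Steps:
F(A) = -1/51
k = -1/51 ≈ -0.019608
3766/k - 777/(-4476) = 3766/(-1/51) - 777/(-4476) = 3766*(-51) - 777*(-1/4476) = -192066 + 259/1492 = -286562213/1492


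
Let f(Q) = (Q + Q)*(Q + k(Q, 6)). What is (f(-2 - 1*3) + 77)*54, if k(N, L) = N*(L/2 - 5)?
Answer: 1458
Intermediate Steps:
k(N, L) = N*(-5 + L/2) (k(N, L) = N*(L*(1/2) - 5) = N*(L/2 - 5) = N*(-5 + L/2))
f(Q) = -2*Q**2 (f(Q) = (Q + Q)*(Q + Q*(-10 + 6)/2) = (2*Q)*(Q + (1/2)*Q*(-4)) = (2*Q)*(Q - 2*Q) = (2*Q)*(-Q) = -2*Q**2)
(f(-2 - 1*3) + 77)*54 = (-2*(-2 - 1*3)**2 + 77)*54 = (-2*(-2 - 3)**2 + 77)*54 = (-2*(-5)**2 + 77)*54 = (-2*25 + 77)*54 = (-50 + 77)*54 = 27*54 = 1458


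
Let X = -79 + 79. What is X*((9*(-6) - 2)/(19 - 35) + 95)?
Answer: 0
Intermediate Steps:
X = 0
X*((9*(-6) - 2)/(19 - 35) + 95) = 0*((9*(-6) - 2)/(19 - 35) + 95) = 0*((-54 - 2)/(-16) + 95) = 0*(-56*(-1/16) + 95) = 0*(7/2 + 95) = 0*(197/2) = 0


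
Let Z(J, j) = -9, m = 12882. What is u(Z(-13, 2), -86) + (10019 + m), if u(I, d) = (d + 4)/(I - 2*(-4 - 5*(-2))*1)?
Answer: 481003/21 ≈ 22905.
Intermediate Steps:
u(I, d) = (4 + d)/(-12 + I) (u(I, d) = (4 + d)/(I - 2*(-4 + 10)*1) = (4 + d)/(I - 2*6*1) = (4 + d)/(I - 12*1) = (4 + d)/(I - 12) = (4 + d)/(-12 + I))
u(Z(-13, 2), -86) + (10019 + m) = (4 - 86)/(-12 - 9) + (10019 + 12882) = -82/(-21) + 22901 = -1/21*(-82) + 22901 = 82/21 + 22901 = 481003/21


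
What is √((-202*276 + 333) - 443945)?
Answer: 2*I*√124841 ≈ 706.66*I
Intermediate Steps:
√((-202*276 + 333) - 443945) = √((-55752 + 333) - 443945) = √(-55419 - 443945) = √(-499364) = 2*I*√124841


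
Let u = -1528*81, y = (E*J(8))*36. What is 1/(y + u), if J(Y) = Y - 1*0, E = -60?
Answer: -1/141048 ≈ -7.0898e-6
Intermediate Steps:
J(Y) = Y (J(Y) = Y + 0 = Y)
y = -17280 (y = -60*8*36 = -480*36 = -17280)
u = -123768
1/(y + u) = 1/(-17280 - 123768) = 1/(-141048) = -1/141048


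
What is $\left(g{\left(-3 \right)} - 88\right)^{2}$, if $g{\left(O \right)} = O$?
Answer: $8281$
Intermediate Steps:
$\left(g{\left(-3 \right)} - 88\right)^{2} = \left(-3 - 88\right)^{2} = \left(-91\right)^{2} = 8281$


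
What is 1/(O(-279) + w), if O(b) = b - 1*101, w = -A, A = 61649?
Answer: -1/62029 ≈ -1.6121e-5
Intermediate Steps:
w = -61649 (w = -1*61649 = -61649)
O(b) = -101 + b (O(b) = b - 101 = -101 + b)
1/(O(-279) + w) = 1/((-101 - 279) - 61649) = 1/(-380 - 61649) = 1/(-62029) = -1/62029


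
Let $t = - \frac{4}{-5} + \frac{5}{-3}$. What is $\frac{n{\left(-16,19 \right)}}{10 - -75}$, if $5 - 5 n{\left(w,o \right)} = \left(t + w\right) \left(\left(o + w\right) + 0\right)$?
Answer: $\frac{278}{2125} \approx 0.13082$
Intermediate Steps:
$t = - \frac{13}{15}$ ($t = \left(-4\right) \left(- \frac{1}{5}\right) + 5 \left(- \frac{1}{3}\right) = \frac{4}{5} - \frac{5}{3} = - \frac{13}{15} \approx -0.86667$)
$n{\left(w,o \right)} = 1 - \frac{\left(- \frac{13}{15} + w\right) \left(o + w\right)}{5}$ ($n{\left(w,o \right)} = 1 - \frac{\left(- \frac{13}{15} + w\right) \left(\left(o + w\right) + 0\right)}{5} = 1 - \frac{\left(- \frac{13}{15} + w\right) \left(o + w\right)}{5}$)
$\frac{n{\left(-16,19 \right)}}{10 - -75} = \frac{1 - \frac{\left(-16\right)^{2}}{5} + \frac{13}{75} \cdot 19 + \frac{13}{75} \left(-16\right) - \frac{19}{5} \left(-16\right)}{10 - -75} = \frac{1 - \frac{256}{5} + \frac{247}{75} - \frac{208}{75} + \frac{304}{5}}{10 + 75} = \frac{1 - \frac{256}{5} + \frac{247}{75} - \frac{208}{75} + \frac{304}{5}}{85} = \frac{278}{25} \cdot \frac{1}{85} = \frac{278}{2125}$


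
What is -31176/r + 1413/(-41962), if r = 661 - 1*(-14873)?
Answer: -73897603/36213206 ≈ -2.0406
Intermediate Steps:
r = 15534 (r = 661 + 14873 = 15534)
-31176/r + 1413/(-41962) = -31176/15534 + 1413/(-41962) = -31176*1/15534 + 1413*(-1/41962) = -1732/863 - 1413/41962 = -73897603/36213206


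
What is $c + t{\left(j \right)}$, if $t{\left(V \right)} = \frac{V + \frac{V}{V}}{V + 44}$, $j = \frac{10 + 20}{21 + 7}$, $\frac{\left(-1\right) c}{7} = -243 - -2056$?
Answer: $- \frac{8007992}{631} \approx -12691.0$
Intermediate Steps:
$c = -12691$ ($c = - 7 \left(-243 - -2056\right) = - 7 \left(-243 + 2056\right) = \left(-7\right) 1813 = -12691$)
$j = \frac{15}{14}$ ($j = \frac{30}{28} = 30 \cdot \frac{1}{28} = \frac{15}{14} \approx 1.0714$)
$t{\left(V \right)} = \frac{1 + V}{44 + V}$ ($t{\left(V \right)} = \frac{V + 1}{44 + V} = \frac{1 + V}{44 + V}$)
$c + t{\left(j \right)} = -12691 + \frac{1 + \frac{15}{14}}{44 + \frac{15}{14}} = -12691 + \frac{1}{\frac{631}{14}} \cdot \frac{29}{14} = -12691 + \frac{14}{631} \cdot \frac{29}{14} = -12691 + \frac{29}{631} = - \frac{8007992}{631}$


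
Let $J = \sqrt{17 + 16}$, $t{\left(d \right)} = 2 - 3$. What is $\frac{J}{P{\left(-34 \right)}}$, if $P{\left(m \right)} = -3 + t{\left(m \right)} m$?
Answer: $\frac{\sqrt{33}}{31} \approx 0.18531$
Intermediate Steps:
$t{\left(d \right)} = -1$
$P{\left(m \right)} = -3 - m$
$J = \sqrt{33} \approx 5.7446$
$\frac{J}{P{\left(-34 \right)}} = \frac{\sqrt{33}}{-3 - -34} = \frac{\sqrt{33}}{-3 + 34} = \frac{\sqrt{33}}{31}$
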